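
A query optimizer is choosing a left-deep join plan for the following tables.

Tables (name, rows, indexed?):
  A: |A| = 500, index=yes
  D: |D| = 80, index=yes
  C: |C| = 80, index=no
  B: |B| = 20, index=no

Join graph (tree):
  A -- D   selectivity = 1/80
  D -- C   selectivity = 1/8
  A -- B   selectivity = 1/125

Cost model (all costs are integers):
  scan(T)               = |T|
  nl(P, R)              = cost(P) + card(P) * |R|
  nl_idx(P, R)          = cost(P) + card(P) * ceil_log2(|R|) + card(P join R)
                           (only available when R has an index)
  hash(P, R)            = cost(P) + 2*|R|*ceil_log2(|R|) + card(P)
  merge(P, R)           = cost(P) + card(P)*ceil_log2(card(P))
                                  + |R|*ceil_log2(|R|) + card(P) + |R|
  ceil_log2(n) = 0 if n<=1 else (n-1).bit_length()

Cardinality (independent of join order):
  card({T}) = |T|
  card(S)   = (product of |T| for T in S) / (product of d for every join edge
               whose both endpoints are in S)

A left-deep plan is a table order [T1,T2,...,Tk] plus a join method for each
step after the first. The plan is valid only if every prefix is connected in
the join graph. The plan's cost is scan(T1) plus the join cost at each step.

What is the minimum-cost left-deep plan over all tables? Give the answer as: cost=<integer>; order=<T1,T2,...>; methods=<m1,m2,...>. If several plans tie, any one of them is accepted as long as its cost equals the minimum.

cost=2120; order=B,A,D,C; methods=nl_idx,nl_idx,hash

Selinger DP (subsets sized 1..n):
  {A}: scan cost=500, card=500
  {D}: scan cost=80, card=80
  {C}: scan cost=80, card=80
  {B}: scan cost=20, card=20
  {AD}: card=500; try (A,nl_idx)→1300, (D,hash)→2120, (D,nl_idx)→4500, (A,merge)→5720, (D,merge)→6140, (A,hash)→9160 …(+2); best=1300 via (A,nl_idx)
  {AB}: card=80; try (A,nl_idx)→280, (B,hash)→1200, (A,merge)→5140, (B,merge)→5620, (A,hash)→9040, (A,nl)→10020 …(+1); best=280 via (A,nl_idx)
  {CD}: card=800; try (D,hash)→1280, (C,hash)→1280, (D,merge)→1360, (C,merge)→1360, (D,nl_idx)→1440, (D,nl)→6480 …(+1); best=1280 via (D,hash)
  {ACD}: card=5000; try (C,hash)→2920, (C,merge)→6940, (A,hash)→11080, (A,nl_idx)→13480, (A,merge)→15080, (C,nl)→41300 …(+1); best=2920 via (C,hash)
  {ABD}: card=80; try (D,nl_idx)→920, (D,hash)→1480, (D,merge)→1560, (B,hash)→2000, (B,merge)→6420, (D,nl)→6680 …(+1); best=920 via (D,nl_idx)
  {ABCD}: card=800; try (C,hash)→2120, (C,merge)→2200, (C,nl)→7320, (B,hash)→8120, (B,merge)→73040, (B,nl)→102920; best=2120 via (C,hash)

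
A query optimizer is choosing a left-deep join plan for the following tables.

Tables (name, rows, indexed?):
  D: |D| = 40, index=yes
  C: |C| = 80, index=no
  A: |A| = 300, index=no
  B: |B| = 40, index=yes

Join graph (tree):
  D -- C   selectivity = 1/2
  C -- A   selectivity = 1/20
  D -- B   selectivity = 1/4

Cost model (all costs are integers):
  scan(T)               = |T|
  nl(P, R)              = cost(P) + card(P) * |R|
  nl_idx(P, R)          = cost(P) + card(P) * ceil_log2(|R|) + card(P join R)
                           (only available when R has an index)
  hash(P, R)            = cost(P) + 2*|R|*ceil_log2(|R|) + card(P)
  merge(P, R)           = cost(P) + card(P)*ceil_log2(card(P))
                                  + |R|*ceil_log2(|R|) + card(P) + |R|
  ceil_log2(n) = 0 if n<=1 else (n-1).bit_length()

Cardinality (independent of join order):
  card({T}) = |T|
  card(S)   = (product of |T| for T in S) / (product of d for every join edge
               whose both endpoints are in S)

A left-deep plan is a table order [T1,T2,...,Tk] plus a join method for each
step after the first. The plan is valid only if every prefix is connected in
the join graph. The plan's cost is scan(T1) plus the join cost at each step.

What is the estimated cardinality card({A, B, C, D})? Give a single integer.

Tables in S: A(300), B(40), C(80), D(40)
Edges inside S: D-C(d=2), C-A(d=20), D-B(d=4)
numerator = 300 * 40 * 80 * 40 = 38400000
denominator = 2 * 20 * 4 = 160
card(S) = 38400000 / 160 = 240000

240000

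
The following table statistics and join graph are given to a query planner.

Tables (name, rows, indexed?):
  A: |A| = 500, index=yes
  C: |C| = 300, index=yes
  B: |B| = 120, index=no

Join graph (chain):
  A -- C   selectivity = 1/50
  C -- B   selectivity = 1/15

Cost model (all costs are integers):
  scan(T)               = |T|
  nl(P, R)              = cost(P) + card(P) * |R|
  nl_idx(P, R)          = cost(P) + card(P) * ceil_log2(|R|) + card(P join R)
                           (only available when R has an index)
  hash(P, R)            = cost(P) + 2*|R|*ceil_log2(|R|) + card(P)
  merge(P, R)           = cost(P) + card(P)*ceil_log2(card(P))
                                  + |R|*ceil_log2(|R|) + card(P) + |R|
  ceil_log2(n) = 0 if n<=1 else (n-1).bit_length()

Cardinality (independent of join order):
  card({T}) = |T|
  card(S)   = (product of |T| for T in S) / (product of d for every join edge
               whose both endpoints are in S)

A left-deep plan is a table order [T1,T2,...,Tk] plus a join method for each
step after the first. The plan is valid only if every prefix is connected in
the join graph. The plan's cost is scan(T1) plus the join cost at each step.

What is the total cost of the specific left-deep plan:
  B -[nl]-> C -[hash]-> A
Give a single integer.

47520

step 1: scan B: cost=120, card=120
step 2: join C via nl
    card(P join C) = 120*300/(15) = 2400
    cost = 120 + 120*300 = 36120
step 3: join A via hash
    card(P join A) = 2400*500/(50) = 24000
    cost = 36120 + 2*500*9 + 2400 = 47520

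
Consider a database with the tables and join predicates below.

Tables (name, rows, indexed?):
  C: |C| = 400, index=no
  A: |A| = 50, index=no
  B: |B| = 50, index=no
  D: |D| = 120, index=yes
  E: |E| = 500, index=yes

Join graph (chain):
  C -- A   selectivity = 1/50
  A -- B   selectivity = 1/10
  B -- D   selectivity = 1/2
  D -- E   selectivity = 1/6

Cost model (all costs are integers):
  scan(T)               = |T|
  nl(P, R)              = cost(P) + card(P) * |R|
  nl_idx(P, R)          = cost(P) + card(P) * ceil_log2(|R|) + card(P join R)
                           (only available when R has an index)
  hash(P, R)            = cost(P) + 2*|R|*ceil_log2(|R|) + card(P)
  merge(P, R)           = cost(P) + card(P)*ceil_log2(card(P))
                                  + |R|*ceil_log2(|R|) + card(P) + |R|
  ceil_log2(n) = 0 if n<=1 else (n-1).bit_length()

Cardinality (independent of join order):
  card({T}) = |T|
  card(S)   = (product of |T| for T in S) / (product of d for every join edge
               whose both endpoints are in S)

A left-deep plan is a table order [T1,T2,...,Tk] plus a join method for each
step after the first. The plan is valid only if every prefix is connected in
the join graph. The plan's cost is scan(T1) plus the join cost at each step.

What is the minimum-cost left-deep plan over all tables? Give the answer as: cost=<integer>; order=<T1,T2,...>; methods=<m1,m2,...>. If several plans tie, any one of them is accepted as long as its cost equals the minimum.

cost=135080; order=C,A,B,D,E; methods=hash,hash,hash,hash

Selinger DP (subsets sized 1..n):
  {C}: scan cost=400, card=400
  {A}: scan cost=50, card=50
  {B}: scan cost=50, card=50
  {D}: scan cost=120, card=120
  {E}: scan cost=500, card=500
  {AC}: card=400; try (A,hash)→1400, (C,merge)→4400, (A,merge)→4750, (C,hash)→7300, (C,nl)→20050, (A,nl)→20400; best=1400 via (A,hash)
  {AB}: card=250; try (B,hash)→700, (A,hash)→700, (B,merge)→750, (A,merge)→750, (B,nl)→2550, (A,nl)→2550; best=700 via (B,hash)
  {BD}: card=3000; try (B,hash)→840, (D,merge)→1360, (B,merge)→1430, (D,hash)→1780, (D,nl_idx)→3400, (D,nl)→6050 …(+1); best=840 via (B,hash)
  {DE}: card=10000; try (D,hash)→2680, (E,merge)→6080, (D,merge)→6460, (E,hash)→9240, (E,nl_idx)→11200, (D,nl_idx)→14000 …(+2); best=2680 via (D,hash)
  {ABC}: card=2000; try (B,hash)→2400, (B,merge)→5750, (C,merge)→6950, (C,hash)→8150, (B,nl)→21400, (C,nl)→100700; best=2400 via (B,hash)
  {ABD}: card=15000; try (D,hash)→2630, (D,merge)→3910, (A,hash)→4440, (D,nl_idx)→17450, (D,nl)→30700, (A,merge)→40190 …(+1); best=2630 via (D,hash)
  {BDE}: card=250000; try (E,hash)→12840, (B,hash)→13280, (E,merge)→44840, (B,merge)→153030, (E,nl_idx)→277840, (B,nl)→502680 …(+1); best=12840 via (E,hash)
  {ABCD}: card=120000; try (D,hash)→6080, (C,hash)→24830, (D,merge)→27360, (D,nl_idx)→136400, (C,merge)→231630, (D,nl)→242400 …(+1); best=6080 via (D,hash)
  {ABDE}: card=1250000; try (E,hash)→26630, (E,merge)→232630, (A,hash)→263440, (E,nl_idx)→1387630, (A,merge)→4763190, (E,nl)→7502630 …(+1); best=26630 via (E,hash)
  {ABCDE}: card=10000000; try (E,hash)→135080, (C,hash)→1283830, (E,merge)→2171080, (E,nl_idx)→11086080, (C,merge)→27530630, (E,nl)→60006080 …(+1); best=135080 via (E,hash)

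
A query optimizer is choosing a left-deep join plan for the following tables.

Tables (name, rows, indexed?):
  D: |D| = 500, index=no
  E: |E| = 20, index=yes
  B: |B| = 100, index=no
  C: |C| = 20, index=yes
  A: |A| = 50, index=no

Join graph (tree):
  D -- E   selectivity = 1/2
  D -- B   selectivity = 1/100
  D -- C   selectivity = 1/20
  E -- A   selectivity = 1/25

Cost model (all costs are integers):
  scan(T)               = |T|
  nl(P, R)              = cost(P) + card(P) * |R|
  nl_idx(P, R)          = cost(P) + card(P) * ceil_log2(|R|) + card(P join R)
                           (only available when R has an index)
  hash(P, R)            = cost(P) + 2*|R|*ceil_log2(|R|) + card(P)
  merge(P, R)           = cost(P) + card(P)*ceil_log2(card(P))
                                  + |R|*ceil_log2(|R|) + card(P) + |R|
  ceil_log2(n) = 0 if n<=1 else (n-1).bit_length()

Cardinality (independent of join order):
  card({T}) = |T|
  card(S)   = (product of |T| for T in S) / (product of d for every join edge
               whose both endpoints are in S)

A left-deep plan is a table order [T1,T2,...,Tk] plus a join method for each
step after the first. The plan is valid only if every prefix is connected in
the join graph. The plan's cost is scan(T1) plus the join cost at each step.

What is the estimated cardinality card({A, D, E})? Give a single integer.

10000

Tables in S: A(50), D(500), E(20)
Edges inside S: D-E(d=2), E-A(d=25)
numerator = 50 * 500 * 20 = 500000
denominator = 2 * 25 = 50
card(S) = 500000 / 50 = 10000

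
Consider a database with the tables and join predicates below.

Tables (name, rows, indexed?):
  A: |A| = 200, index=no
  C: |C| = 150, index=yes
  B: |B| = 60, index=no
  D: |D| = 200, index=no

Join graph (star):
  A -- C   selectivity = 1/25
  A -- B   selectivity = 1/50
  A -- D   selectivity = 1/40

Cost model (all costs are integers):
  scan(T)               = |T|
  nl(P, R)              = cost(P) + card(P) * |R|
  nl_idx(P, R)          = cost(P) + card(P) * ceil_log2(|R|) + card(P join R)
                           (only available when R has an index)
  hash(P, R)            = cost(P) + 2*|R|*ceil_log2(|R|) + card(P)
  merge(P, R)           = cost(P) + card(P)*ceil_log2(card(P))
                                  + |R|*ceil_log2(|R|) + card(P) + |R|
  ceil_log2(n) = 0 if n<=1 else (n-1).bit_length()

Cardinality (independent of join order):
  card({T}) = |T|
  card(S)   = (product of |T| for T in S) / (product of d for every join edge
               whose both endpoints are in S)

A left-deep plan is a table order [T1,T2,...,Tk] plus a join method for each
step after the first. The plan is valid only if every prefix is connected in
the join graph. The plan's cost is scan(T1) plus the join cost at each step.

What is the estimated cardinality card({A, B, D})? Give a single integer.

Tables in S: A(200), B(60), D(200)
Edges inside S: A-B(d=50), A-D(d=40)
numerator = 200 * 60 * 200 = 2400000
denominator = 50 * 40 = 2000
card(S) = 2400000 / 2000 = 1200

1200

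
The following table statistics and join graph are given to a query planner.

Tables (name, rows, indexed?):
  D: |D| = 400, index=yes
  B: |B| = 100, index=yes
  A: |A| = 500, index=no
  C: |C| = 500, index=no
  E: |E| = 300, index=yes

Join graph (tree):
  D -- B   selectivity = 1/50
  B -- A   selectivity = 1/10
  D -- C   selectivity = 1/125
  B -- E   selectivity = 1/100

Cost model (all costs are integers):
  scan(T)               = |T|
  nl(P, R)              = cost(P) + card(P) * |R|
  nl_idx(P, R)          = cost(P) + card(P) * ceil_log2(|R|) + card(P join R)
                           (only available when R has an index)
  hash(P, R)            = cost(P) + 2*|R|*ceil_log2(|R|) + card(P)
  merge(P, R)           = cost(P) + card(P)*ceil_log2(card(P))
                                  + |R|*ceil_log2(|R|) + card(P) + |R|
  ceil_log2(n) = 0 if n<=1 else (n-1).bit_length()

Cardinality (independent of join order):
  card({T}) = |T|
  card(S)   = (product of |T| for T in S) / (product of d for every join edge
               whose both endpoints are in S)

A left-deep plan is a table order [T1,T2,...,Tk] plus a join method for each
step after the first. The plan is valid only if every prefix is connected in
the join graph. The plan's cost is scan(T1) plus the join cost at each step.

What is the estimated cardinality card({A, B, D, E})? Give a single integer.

120000

Tables in S: A(500), B(100), D(400), E(300)
Edges inside S: D-B(d=50), B-A(d=10), B-E(d=100)
numerator = 500 * 100 * 400 * 300 = 6000000000
denominator = 50 * 10 * 100 = 50000
card(S) = 6000000000 / 50000 = 120000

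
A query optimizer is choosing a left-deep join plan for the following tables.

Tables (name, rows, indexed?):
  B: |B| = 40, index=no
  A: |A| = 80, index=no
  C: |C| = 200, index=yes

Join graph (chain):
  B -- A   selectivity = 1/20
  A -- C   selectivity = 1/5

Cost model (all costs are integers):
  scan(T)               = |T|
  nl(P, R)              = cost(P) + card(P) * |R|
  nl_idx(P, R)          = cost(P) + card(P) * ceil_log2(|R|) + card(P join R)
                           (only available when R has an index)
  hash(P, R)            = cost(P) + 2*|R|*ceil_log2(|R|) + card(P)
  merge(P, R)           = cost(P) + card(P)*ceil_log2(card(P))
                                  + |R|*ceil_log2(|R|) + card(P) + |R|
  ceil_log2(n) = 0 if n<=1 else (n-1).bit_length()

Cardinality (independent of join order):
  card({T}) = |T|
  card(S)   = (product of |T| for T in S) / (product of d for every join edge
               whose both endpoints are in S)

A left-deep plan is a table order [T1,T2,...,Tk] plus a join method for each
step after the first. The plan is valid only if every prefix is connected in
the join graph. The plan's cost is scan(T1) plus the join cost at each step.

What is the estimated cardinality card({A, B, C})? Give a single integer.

Tables in S: A(80), B(40), C(200)
Edges inside S: B-A(d=20), A-C(d=5)
numerator = 80 * 40 * 200 = 640000
denominator = 20 * 5 = 100
card(S) = 640000 / 100 = 6400

6400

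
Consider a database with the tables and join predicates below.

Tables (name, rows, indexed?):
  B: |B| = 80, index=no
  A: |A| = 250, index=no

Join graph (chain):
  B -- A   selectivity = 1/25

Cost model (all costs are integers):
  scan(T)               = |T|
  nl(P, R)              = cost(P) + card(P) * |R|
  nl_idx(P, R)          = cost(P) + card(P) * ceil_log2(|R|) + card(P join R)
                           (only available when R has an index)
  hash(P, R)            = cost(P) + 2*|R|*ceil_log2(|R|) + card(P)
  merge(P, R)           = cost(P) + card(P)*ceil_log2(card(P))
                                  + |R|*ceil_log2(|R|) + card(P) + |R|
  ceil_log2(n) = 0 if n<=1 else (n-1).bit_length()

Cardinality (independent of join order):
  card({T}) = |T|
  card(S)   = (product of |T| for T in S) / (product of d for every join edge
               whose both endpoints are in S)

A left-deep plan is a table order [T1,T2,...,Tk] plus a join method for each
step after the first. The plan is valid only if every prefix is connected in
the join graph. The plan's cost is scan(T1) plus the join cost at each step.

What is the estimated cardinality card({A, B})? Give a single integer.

Tables in S: A(250), B(80)
Edges inside S: B-A(d=25)
numerator = 250 * 80 = 20000
denominator = 25 = 25
card(S) = 20000 / 25 = 800

800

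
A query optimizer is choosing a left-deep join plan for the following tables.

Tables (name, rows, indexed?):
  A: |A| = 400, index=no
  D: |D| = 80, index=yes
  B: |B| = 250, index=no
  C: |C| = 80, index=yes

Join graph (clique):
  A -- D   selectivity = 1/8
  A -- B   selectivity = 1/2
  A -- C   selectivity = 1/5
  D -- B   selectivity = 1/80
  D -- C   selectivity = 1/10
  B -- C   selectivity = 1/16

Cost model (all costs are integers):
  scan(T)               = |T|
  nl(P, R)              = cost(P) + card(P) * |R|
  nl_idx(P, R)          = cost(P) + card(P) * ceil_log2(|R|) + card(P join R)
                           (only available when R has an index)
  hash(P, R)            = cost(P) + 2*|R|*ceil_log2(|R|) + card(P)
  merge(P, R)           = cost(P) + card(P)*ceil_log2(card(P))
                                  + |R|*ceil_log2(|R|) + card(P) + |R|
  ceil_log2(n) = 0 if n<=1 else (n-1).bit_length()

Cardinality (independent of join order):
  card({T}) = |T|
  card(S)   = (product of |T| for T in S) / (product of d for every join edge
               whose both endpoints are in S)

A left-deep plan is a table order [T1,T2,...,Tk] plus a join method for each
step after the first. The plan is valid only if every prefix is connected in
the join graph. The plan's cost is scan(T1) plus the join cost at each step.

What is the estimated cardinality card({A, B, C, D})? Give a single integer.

Tables in S: A(400), B(250), C(80), D(80)
Edges inside S: A-D(d=8), A-B(d=2), A-C(d=5), D-B(d=80), D-C(d=10), B-C(d=16)
numerator = 400 * 250 * 80 * 80 = 640000000
denominator = 8 * 2 * 5 * 80 * 10 * 16 = 1024000
card(S) = 640000000 / 1024000 = 625

625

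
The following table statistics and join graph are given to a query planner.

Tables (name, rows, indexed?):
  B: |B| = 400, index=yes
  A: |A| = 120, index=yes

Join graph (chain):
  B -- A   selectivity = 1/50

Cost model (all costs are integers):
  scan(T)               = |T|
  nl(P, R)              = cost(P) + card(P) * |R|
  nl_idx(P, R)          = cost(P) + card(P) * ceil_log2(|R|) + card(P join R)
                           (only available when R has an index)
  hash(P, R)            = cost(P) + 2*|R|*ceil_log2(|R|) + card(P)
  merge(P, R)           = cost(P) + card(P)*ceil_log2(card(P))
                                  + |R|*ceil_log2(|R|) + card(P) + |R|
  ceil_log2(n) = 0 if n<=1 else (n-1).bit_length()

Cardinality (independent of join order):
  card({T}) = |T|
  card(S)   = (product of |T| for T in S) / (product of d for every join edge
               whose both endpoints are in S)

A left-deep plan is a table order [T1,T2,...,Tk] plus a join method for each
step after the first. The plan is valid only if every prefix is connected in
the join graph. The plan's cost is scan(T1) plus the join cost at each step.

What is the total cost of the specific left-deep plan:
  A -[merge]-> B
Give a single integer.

step 1: scan A: cost=120, card=120
step 2: join B via merge
    card(P join B) = 120*400/(50) = 960
    cost = 120 + 120*7 + 400*9 + 120 + 400 = 5080

5080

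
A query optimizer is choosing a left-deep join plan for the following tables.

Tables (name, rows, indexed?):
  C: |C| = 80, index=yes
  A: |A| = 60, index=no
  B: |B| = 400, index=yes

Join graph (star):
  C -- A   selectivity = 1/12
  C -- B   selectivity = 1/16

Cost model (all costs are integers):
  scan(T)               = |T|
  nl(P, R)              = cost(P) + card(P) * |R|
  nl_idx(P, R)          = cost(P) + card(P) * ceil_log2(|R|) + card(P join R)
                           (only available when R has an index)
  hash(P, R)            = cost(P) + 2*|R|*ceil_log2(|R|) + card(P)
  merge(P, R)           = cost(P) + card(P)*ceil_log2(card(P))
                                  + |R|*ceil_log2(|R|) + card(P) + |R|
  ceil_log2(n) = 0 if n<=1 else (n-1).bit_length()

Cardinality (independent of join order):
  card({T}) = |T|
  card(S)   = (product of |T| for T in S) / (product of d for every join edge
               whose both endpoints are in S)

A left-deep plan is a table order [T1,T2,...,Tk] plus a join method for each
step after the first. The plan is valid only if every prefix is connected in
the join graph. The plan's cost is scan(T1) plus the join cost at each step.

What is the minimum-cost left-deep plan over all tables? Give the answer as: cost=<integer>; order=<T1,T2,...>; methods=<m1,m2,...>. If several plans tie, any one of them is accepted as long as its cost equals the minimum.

cost=4640; order=B,C,A; methods=hash,hash

Selinger DP (subsets sized 1..n):
  {C}: scan cost=80, card=80
  {A}: scan cost=60, card=60
  {B}: scan cost=400, card=400
  {AC}: card=400; try (C,nl_idx)→880, (A,hash)→880, (C,merge)→1120, (A,merge)→1140, (C,hash)→1240, (C,nl)→4860 …(+1); best=880 via (C,nl_idx)
  {BC}: card=2000; try (C,hash)→1920, (B,nl_idx)→2800, (B,merge)→4720, (C,merge)→5040, (C,nl_idx)→5200, (B,hash)→7360 …(+2); best=1920 via (C,hash)
  {ABC}: card=10000; try (A,hash)→4640, (B,hash)→8480, (B,merge)→8880, (B,nl_idx)→14480, (A,merge)→26340, (A,nl)→121920 …(+1); best=4640 via (A,hash)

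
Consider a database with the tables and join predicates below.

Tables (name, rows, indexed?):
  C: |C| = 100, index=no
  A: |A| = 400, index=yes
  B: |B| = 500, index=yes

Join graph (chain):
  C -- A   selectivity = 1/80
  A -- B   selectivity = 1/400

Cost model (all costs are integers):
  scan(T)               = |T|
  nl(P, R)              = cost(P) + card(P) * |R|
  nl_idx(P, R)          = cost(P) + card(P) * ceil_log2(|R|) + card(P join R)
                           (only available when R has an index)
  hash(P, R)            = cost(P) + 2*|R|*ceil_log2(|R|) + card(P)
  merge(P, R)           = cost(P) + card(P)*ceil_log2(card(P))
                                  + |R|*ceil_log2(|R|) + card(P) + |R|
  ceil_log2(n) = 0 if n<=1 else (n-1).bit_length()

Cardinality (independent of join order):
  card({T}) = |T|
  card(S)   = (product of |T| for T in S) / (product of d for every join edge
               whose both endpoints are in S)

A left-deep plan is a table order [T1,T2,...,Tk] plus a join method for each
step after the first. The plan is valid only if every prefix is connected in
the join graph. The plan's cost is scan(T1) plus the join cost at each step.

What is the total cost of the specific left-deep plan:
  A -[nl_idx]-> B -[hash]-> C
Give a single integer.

6400

step 1: scan A: cost=400, card=400
step 2: join B via nl_idx
    card(P join B) = 400*500/(400) = 500
    cost = 400 + 400*9 + 500 = 4500
step 3: join C via hash
    card(P join C) = 500*100/(80) = 625
    cost = 4500 + 2*100*7 + 500 = 6400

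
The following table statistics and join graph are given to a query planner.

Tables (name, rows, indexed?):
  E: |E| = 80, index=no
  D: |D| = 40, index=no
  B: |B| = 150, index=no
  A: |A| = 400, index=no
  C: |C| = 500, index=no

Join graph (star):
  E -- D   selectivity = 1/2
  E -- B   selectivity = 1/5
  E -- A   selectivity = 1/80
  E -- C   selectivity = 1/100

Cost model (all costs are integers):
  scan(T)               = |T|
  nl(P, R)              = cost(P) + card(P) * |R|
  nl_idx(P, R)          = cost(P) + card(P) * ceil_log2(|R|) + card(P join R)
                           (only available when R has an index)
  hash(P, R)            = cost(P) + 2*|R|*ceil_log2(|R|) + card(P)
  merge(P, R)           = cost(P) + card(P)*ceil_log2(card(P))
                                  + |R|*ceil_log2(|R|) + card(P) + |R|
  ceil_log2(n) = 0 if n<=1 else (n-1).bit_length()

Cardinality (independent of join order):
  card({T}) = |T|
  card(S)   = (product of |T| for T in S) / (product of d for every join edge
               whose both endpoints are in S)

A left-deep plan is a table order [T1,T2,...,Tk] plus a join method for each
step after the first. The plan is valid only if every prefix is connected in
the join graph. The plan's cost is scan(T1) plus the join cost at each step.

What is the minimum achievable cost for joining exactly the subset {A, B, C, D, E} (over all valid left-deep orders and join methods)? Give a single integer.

54600

Selinger DP over subsets of {A,B,C,D,E}:
  {E}: scan cost=80, card=80
  {D}: scan cost=40, card=40
  {B}: scan cost=150, card=150
  {A}: scan cost=400, card=400
  {C}: scan cost=500, card=500
  {DE}: card=1600; try (D,hash)→640, (E,merge)→960, (D,merge)→1000, (E,hash)→1200, (E,nl)→3240, (D,nl)→3280; best=640 via (D,hash)
  {BE}: card=2400; try (E,hash)→1420, (B,merge)→2070, (E,merge)→2140, (B,hash)→2560, (B,nl)→12080, (E,nl)→12150; best=1420 via (E,hash)
  {AE}: card=400; try (E,hash)→1920, (A,merge)→4720, (E,merge)→5040, (A,hash)→7360, (A,nl)→32080, (E,nl)→32400; best=1920 via (E,hash)
  {CE}: card=400; try (E,hash)→2120, (C,merge)→5720, (E,merge)→6140, (C,hash)→9160, (C,nl)→40080, (E,nl)→40500; best=2120 via (E,hash)
  {BDE}: card=48000; try (D,hash)→4300, (B,hash)→4640, (B,merge)→21190, (D,merge)→32900, (D,nl)→97420, (B,nl)→240640; best=4300 via (D,hash)
  {ADE}: card=8000; try (D,hash)→2800, (D,merge)→6200, (A,hash)→9440, (D,nl)→17920, (A,merge)→23840, (A,nl)→640640; best=2800 via (D,hash)
  {CDE}: card=8000; try (D,hash)→3000, (D,merge)→6400, (C,hash)→11240, (D,nl)→18120, (C,merge)→24840, (C,nl)→800640; best=3000 via (D,hash)
  {ABE}: card=12000; try (B,hash)→4720, (B,merge)→7270, (A,hash)→11020, (A,merge)→36620, (B,nl)→61920, (A,nl)→961420; best=4720 via (B,hash)
  {BCE}: card=12000; try (B,hash)→4920, (B,merge)→7470, (C,hash)→12820, (C,merge)→37620, (B,nl)→62120, (C,nl)→1201420; best=4920 via (B,hash)
  {ACE}: card=2000; try (A,hash)→9720, (A,merge)→10120, (C,merge)→10920, (C,hash)→11320, (A,nl)→162120, (C,nl)→201920; best=9720 via (A,hash)
  {ABDE}: card=240000; try (B,hash)→13200, (D,hash)→17200, (A,hash)→59500, (B,merge)→116150, (D,merge)→185000, (D,nl)→484720 …(+3); best=13200 via (B,hash)
  {BCDE}: card=240000; try (B,hash)→13400, (D,hash)→17400, (C,hash)→61300, (B,merge)→116350, (D,merge)→185200, (D,nl)→484920 …(+3); best=13400 via (B,hash)
  {ACDE}: card=40000; try (D,hash)→12200, (A,hash)→18200, (C,hash)→19800, (D,merge)→34000, (D,nl)→89720, (A,merge)→119000 …(+3); best=12200 via (D,hash)
  {ABCE}: card=60000; try (B,hash)→14120, (A,hash)→24120, (C,hash)→25720, (B,merge)→35070, (A,merge)→188920, (C,merge)→189720 …(+3); best=14120 via (B,hash)
  {ABCDE}: card=1200000; try (B,hash)→54600, (D,hash)→74600, (A,hash)→260600, (C,hash)→262200, (B,merge)→693550, (D,merge)→1034400 …(+6); best=54600 via (B,hash)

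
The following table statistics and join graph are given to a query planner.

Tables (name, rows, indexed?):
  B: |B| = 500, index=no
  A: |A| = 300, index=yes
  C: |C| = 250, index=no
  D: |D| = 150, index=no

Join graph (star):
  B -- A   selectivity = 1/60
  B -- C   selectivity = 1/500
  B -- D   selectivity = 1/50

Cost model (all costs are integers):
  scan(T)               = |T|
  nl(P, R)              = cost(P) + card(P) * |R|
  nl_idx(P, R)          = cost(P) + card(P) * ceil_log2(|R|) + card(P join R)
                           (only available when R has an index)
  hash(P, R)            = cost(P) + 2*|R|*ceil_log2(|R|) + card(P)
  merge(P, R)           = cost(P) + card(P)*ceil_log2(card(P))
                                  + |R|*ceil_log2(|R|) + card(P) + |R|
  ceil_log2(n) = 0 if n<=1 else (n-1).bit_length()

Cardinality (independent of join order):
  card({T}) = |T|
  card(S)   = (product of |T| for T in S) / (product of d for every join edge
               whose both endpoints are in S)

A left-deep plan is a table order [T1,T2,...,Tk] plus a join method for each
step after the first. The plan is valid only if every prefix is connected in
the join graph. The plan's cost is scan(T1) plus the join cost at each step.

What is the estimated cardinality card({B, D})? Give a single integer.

Tables in S: B(500), D(150)
Edges inside S: B-D(d=50)
numerator = 500 * 150 = 75000
denominator = 50 = 50
card(S) = 75000 / 50 = 1500

1500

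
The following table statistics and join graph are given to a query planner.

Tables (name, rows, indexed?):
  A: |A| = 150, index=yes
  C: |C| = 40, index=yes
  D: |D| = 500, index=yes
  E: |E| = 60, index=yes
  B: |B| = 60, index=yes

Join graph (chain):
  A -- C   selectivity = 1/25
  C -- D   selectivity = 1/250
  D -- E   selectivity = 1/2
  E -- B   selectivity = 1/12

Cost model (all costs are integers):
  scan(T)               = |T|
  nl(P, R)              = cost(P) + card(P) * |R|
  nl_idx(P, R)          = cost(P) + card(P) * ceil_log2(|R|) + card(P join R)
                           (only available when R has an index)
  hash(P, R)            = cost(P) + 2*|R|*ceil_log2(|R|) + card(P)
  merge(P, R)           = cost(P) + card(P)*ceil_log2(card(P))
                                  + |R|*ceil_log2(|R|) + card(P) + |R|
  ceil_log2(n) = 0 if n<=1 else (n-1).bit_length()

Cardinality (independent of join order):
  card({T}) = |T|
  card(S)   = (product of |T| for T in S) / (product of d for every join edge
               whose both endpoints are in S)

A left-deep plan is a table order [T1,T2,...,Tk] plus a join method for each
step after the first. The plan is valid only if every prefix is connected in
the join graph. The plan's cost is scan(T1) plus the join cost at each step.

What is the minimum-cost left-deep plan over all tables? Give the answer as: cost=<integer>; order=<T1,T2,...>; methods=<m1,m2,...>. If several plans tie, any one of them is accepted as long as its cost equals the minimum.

Selinger DP (subsets sized 1..n):
  {A}: scan cost=150, card=150
  {C}: scan cost=40, card=40
  {D}: scan cost=500, card=500
  {E}: scan cost=60, card=60
  {B}: scan cost=60, card=60
  {AC}: card=240; try (A,nl_idx)→600, (C,hash)→780, (C,nl_idx)→1290, (A,merge)→1670, (C,merge)→1780, (A,hash)→2480 …(+2); best=600 via (A,nl_idx)
  {CD}: card=80; try (D,nl_idx)→480, (C,hash)→1480, (C,nl_idx)→3580, (D,merge)→5320, (C,merge)→5780, (D,hash)→9080 …(+2); best=480 via (D,nl_idx)
  {DE}: card=15000; try (E,hash)→1720, (D,merge)→5480, (E,merge)→5920, (D,hash)→9120, (D,nl_idx)→15600, (E,nl_idx)→18500 …(+2); best=1720 via (E,hash)
  {BE}: card=300; try (E,nl_idx)→720, (B,nl_idx)→720, (E,hash)→840, (B,hash)→840, (E,merge)→900, (B,merge)→900 …(+2); best=720 via (E,nl_idx)
  {ACD}: card=480; try (A,nl_idx)→1600, (A,merge)→2470, (A,hash)→2960, (D,nl_idx)→3240, (D,merge)→7760, (D,hash)→9840 …(+2); best=1600 via (A,nl_idx)
  {CDE}: card=2400; try (E,hash)→1280, (E,merge)→1540, (E,nl_idx)→3360, (E,nl)→5280, (C,hash)→17200, (C,nl_idx)→94120 …(+2); best=1280 via (E,hash)
  {BDE}: card=75000; try (D,merge)→8720, (D,hash)→10020, (B,hash)→17440, (D,nl_idx)→78420, (D,nl)→150720, (B,nl_idx)→166720 …(+2); best=8720 via (D,merge)
  {ACDE}: card=14400; try (E,hash)→2800, (A,hash)→6080, (E,merge)→6820, (E,nl_idx)→18880, (E,nl)→30400, (A,merge)→33830 …(+2); best=2800 via (E,hash)
  {BCDE}: card=12000; try (B,hash)→4400, (B,nl_idx)→27680, (B,merge)→32900, (C,hash)→84200, (B,nl)→145280, (C,nl_idx)→470720 …(+2); best=4400 via (B,hash)
  {ABCDE}: card=72000; try (B,hash)→17920, (A,hash)→18800, (B,nl_idx)→161200, (A,nl_idx)→172400, (A,merge)→185750, (B,merge)→219220 …(+2); best=17920 via (B,hash)

cost=17920; order=C,D,A,E,B; methods=nl_idx,nl_idx,hash,hash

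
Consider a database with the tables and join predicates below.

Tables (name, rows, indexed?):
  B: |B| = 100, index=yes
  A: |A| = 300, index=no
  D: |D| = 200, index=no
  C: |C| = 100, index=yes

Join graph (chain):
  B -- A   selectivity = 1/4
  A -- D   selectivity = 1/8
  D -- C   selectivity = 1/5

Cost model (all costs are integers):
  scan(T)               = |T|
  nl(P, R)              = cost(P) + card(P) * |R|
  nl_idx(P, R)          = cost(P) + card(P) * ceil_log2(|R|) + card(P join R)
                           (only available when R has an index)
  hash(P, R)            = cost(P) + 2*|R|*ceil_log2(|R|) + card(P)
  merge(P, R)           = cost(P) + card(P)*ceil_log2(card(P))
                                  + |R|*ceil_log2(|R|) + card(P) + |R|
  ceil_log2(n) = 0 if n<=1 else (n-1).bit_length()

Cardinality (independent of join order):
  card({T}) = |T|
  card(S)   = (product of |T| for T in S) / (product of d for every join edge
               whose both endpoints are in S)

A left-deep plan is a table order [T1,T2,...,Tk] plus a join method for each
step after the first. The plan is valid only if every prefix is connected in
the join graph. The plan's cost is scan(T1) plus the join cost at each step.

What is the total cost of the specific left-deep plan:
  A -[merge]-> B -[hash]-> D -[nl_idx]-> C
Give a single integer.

step 1: scan A: cost=300, card=300
step 2: join B via merge
    card(P join B) = 300*100/(4) = 7500
    cost = 300 + 300*9 + 100*7 + 300 + 100 = 4100
step 3: join D via hash
    card(P join D) = 7500*200/(8) = 187500
    cost = 4100 + 2*200*8 + 7500 = 14800
step 4: join C via nl_idx
    card(P join C) = 187500*100/(5) = 3750000
    cost = 14800 + 187500*7 + 3750000 = 5077300

5077300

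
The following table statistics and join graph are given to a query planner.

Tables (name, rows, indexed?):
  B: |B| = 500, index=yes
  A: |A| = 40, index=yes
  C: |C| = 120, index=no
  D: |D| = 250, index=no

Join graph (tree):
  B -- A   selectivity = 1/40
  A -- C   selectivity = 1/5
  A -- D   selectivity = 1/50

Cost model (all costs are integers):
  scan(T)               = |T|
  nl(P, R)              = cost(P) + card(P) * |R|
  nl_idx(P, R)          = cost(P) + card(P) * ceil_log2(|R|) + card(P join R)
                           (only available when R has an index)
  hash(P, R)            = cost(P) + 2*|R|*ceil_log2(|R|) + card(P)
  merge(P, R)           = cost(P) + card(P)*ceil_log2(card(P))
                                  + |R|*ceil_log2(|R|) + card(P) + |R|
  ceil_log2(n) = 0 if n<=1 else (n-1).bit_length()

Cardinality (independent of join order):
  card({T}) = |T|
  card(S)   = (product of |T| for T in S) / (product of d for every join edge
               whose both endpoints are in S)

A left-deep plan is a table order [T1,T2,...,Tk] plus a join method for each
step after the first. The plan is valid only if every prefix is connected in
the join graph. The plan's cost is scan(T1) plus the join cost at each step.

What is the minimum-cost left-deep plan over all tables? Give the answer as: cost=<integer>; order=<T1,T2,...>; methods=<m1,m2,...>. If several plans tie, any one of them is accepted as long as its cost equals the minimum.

cost=9460; order=D,A,B,C; methods=hash,nl_idx,hash

Selinger DP (subsets sized 1..n):
  {B}: scan cost=500, card=500
  {A}: scan cost=40, card=40
  {C}: scan cost=120, card=120
  {D}: scan cost=250, card=250
  {AB}: card=500; try (B,nl_idx)→900, (A,hash)→1480, (A,nl_idx)→4000, (B,merge)→5320, (A,merge)→5780, (B,hash)→9080 …(+2); best=900 via (B,nl_idx)
  {AC}: card=960; try (A,hash)→720, (C,merge)→1280, (A,merge)→1360, (C,hash)→1760, (A,nl_idx)→1800, (C,nl)→4840 …(+1); best=720 via (A,hash)
  {AD}: card=200; try (A,hash)→980, (A,nl_idx)→1950, (D,merge)→2570, (A,merge)→2780, (D,hash)→4080, (D,nl)→10040 …(+1); best=980 via (A,hash)
  {ABC}: card=12000; try (C,hash)→3080, (C,merge)→6860, (B,hash)→10680, (B,merge)→16280, (B,nl_idx)→21360, (C,nl)→60900 …(+1); best=3080 via (C,hash)
  {ABD}: card=2500; try (B,nl_idx)→5280, (D,hash)→5400, (B,merge)→7780, (D,merge)→8150, (B,hash)→10180, (B,nl)→100980 …(+1); best=5280 via (B,nl_idx)
  {ACD}: card=4800; try (C,hash)→2860, (C,merge)→3740, (D,hash)→5680, (D,merge)→13530, (C,nl)→24980, (D,nl)→240720; best=2860 via (C,hash)
  {ABCD}: card=60000; try (C,hash)→9460, (B,hash)→16660, (D,hash)→19080, (C,merge)→38740, (B,merge)→75060, (B,nl_idx)→106060 …(+4); best=9460 via (C,hash)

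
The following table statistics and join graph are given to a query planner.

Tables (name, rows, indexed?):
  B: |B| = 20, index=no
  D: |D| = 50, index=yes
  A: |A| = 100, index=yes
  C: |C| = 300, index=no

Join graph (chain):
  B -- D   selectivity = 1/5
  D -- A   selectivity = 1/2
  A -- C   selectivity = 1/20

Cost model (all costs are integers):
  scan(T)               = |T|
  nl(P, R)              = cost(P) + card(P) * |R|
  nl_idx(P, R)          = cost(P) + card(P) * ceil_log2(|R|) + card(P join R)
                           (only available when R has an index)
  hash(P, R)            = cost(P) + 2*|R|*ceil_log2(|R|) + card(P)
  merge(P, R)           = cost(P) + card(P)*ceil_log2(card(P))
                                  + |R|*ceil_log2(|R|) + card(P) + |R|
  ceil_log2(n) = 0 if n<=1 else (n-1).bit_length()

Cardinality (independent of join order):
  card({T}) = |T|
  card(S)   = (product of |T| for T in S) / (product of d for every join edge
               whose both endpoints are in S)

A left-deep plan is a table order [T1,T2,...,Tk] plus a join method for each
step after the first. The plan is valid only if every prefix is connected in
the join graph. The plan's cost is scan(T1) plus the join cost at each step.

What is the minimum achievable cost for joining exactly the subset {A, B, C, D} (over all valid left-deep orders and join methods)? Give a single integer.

Selinger DP over subsets of {A,B,C,D}:
  {B}: scan cost=20, card=20
  {D}: scan cost=50, card=50
  {A}: scan cost=100, card=100
  {C}: scan cost=300, card=300
  {BD}: card=200; try (B,hash)→300, (D,nl_idx)→340, (D,merge)→490, (B,merge)→520, (D,hash)→640, (D,nl)→1020 …(+1); best=300 via (B,hash)
  {AD}: card=2500; try (D,hash)→800, (A,merge)→1200, (D,merge)→1250, (A,hash)→1500, (A,nl_idx)→2900, (D,nl_idx)→3200 …(+2); best=800 via (D,hash)
  {AC}: card=1500; try (A,hash)→2000, (C,merge)→3900, (A,nl_idx)→3900, (A,merge)→4100, (C,hash)→5600, (C,nl)→30100 …(+1); best=2000 via (A,hash)
  {ABD}: card=10000; try (A,hash)→1900, (A,merge)→2900, (B,hash)→3500, (A,nl_idx)→11700, (A,nl)→20300, (B,merge)→33420 …(+1); best=1900 via (A,hash)
  {ACD}: card=37500; try (D,hash)→4100, (C,hash)→8700, (D,merge)→20350, (C,merge)→36300, (D,nl_idx)→48500, (D,nl)→77000 …(+1); best=4100 via (D,hash)
  {ABCD}: card=150000; try (C,hash)→17300, (B,hash)→41800, (C,merge)→154900, (B,merge)→641720, (B,nl)→754100, (C,nl)→3001900; best=17300 via (C,hash)

17300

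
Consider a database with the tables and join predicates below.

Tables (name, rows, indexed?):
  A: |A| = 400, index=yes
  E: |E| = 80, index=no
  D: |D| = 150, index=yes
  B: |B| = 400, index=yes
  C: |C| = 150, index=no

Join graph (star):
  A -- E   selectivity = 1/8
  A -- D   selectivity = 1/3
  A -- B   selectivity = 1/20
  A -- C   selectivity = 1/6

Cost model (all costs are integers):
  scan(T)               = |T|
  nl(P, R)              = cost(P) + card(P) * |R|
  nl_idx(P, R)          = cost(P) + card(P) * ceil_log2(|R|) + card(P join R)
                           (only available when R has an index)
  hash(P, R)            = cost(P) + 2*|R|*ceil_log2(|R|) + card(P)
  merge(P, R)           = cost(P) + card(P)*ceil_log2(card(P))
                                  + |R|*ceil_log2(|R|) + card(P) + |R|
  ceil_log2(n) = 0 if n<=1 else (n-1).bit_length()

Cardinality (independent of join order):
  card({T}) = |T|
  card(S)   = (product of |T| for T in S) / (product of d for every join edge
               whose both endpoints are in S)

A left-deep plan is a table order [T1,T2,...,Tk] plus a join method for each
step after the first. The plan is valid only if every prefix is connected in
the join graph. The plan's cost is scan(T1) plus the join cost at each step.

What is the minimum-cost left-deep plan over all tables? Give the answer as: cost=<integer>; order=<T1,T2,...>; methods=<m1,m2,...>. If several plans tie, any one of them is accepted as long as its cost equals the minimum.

cost=2097920; order=A,E,B,C,D; methods=hash,hash,hash,hash

Selinger DP (subsets sized 1..n):
  {A}: scan cost=400, card=400
  {E}: scan cost=80, card=80
  {D}: scan cost=150, card=150
  {B}: scan cost=400, card=400
  {C}: scan cost=150, card=150
  {AE}: card=4000; try (E,hash)→1920, (A,merge)→4720, (A,nl_idx)→4800, (E,merge)→5040, (A,hash)→7360, (A,nl)→32080 …(+1); best=1920 via (E,hash)
  {AD}: card=20000; try (D,hash)→3200, (A,merge)→5500, (D,merge)→5750, (A,hash)→7500, (A,nl_idx)→21500, (D,nl_idx)→23600 …(+2); best=3200 via (D,hash)
  {AB}: card=8000; try (B,hash)→8000, (A,hash)→8000, (B,merge)→8400, (A,merge)→8400, (B,nl_idx)→12000, (A,nl_idx)→12000 …(+2); best=8000 via (B,hash)
  {AC}: card=10000; try (C,hash)→3200, (A,merge)→5500, (C,merge)→5750, (A,hash)→7500, (A,nl_idx)→11500, (A,nl)→60150 …(+1); best=3200 via (C,hash)
  {ADE}: card=200000; try (D,hash)→8320, (E,hash)→24320, (D,merge)→55270, (D,nl_idx)→233920, (E,merge)→323840, (D,nl)→601920 …(+1); best=8320 via (D,hash)
  {ABE}: card=80000; try (B,hash)→13120, (E,hash)→17120, (B,merge)→57920, (B,nl_idx)→117920, (E,merge)→120640, (E,nl)→648000 …(+1); best=13120 via (B,hash)
  {ACE}: card=100000; try (C,hash)→8320, (E,hash)→14320, (C,merge)→55270, (E,merge)→153840, (C,nl)→601920, (E,nl)→803200; best=8320 via (C,hash)
  {ABD}: card=400000; try (D,hash)→18400, (B,hash)→30400, (D,merge)→121350, (B,merge)→327200, (D,nl_idx)→472000, (B,nl_idx)→583200 …(+2); best=18400 via (D,hash)
  {ACD}: card=500000; try (D,hash)→15600, (C,hash)→25600, (D,merge)→154550, (C,merge)→324550, (D,nl_idx)→583200, (D,nl)→1503200 …(+1); best=15600 via (D,hash)
  {ABC}: card=200000; try (C,hash)→18400, (B,hash)→20400, (C,merge)→121350, (B,merge)→157200, (B,nl_idx)→293200, (C,nl)→1208000 …(+1); best=18400 via (C,hash)
  {ABDE}: card=4000000; try (D,hash)→95520, (B,hash)→215520, (E,hash)→419520, (D,merge)→1454470, (B,merge)→3812320, (D,nl_idx)→4653120 …(+5); best=95520 via (D,hash)
  {ACDE}: card=5000000; try (D,hash)→110720, (C,hash)→210720, (E,hash)→516720, (D,merge)→1809670, (C,merge)→3809670, (D,nl_idx)→5808320 …(+4); best=110720 via (D,hash)
  {ABCE}: card=2000000; try (C,hash)→95520, (B,hash)→115520, (E,hash)→219520, (C,merge)→1454470, (B,merge)→1812320, (B,nl_idx)→2908320 …(+4); best=95520 via (C,hash)
  {ABCD}: card=10000000; try (D,hash)→220800, (C,hash)→420800, (B,hash)→522800, (D,merge)→3819750, (C,merge)→8019750, (B,merge)→10019600 …(+5); best=220800 via (D,hash)
  {ABCDE}: card=100000000; try (D,hash)→2097920, (C,hash)→4097920, (B,hash)→5117920, (E,hash)→10221920, (D,merge)→44096870, (C,merge)→92096870 …(+8); best=2097920 via (D,hash)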